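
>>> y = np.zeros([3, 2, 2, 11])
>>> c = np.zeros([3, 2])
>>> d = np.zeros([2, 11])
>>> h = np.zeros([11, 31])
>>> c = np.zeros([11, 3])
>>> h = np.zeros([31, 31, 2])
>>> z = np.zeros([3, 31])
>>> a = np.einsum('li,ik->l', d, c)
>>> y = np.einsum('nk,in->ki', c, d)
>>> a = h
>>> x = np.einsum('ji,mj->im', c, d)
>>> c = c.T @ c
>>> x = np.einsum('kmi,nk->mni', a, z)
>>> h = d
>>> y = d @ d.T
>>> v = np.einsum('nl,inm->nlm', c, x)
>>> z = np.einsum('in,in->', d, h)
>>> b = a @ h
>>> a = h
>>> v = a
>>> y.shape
(2, 2)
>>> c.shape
(3, 3)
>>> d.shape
(2, 11)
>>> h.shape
(2, 11)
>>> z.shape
()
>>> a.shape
(2, 11)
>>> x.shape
(31, 3, 2)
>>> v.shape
(2, 11)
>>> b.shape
(31, 31, 11)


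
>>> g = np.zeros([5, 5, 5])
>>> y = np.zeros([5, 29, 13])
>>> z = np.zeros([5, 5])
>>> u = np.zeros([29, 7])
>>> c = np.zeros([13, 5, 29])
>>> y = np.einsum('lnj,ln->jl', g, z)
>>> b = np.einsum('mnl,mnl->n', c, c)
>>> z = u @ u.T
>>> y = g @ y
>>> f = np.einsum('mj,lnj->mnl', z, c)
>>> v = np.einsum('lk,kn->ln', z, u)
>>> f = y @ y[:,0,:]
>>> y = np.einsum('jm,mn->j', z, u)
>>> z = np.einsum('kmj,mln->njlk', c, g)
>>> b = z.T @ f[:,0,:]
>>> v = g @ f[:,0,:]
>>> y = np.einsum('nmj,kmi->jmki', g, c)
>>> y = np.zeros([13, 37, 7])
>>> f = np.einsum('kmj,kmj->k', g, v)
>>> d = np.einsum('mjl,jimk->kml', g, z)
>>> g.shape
(5, 5, 5)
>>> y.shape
(13, 37, 7)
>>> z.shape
(5, 29, 5, 13)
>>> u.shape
(29, 7)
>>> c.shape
(13, 5, 29)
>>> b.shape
(13, 5, 29, 5)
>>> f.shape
(5,)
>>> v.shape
(5, 5, 5)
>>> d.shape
(13, 5, 5)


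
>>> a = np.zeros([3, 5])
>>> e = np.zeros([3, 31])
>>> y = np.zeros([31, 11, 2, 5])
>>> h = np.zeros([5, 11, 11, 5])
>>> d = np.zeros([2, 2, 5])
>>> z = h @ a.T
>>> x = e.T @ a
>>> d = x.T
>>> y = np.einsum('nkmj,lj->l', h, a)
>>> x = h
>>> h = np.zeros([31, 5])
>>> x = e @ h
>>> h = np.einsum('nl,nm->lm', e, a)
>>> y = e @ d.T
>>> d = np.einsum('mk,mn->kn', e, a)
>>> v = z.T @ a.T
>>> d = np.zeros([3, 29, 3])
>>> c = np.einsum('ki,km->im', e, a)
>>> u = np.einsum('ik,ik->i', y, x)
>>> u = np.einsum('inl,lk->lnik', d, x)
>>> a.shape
(3, 5)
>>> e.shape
(3, 31)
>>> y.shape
(3, 5)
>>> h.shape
(31, 5)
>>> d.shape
(3, 29, 3)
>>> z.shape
(5, 11, 11, 3)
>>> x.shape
(3, 5)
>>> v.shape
(3, 11, 11, 3)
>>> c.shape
(31, 5)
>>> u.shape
(3, 29, 3, 5)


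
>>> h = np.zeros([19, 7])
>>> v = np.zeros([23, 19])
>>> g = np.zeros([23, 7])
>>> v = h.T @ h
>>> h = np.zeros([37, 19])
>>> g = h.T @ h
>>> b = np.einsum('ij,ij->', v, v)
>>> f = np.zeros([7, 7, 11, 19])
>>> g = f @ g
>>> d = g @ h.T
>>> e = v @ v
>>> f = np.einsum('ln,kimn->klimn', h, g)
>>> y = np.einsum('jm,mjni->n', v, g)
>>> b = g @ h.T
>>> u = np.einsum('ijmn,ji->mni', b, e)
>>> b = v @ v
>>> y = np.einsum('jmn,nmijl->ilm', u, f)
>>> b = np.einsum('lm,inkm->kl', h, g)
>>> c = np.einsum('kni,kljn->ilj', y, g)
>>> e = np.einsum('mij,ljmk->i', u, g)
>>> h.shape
(37, 19)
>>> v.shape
(7, 7)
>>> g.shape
(7, 7, 11, 19)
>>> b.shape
(11, 37)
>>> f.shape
(7, 37, 7, 11, 19)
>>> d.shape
(7, 7, 11, 37)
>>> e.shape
(37,)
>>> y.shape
(7, 19, 37)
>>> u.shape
(11, 37, 7)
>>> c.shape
(37, 7, 11)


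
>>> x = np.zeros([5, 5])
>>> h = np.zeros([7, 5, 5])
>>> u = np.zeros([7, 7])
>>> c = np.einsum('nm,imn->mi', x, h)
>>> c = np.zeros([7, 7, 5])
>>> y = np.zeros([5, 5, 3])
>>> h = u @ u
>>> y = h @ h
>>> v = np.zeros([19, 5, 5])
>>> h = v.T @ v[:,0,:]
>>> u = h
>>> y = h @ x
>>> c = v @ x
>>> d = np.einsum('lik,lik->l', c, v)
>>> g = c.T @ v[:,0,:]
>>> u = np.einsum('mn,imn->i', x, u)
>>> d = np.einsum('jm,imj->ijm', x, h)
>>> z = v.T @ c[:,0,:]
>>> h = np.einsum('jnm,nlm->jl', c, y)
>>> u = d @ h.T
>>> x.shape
(5, 5)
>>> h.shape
(19, 5)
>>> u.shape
(5, 5, 19)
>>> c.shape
(19, 5, 5)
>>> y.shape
(5, 5, 5)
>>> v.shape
(19, 5, 5)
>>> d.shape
(5, 5, 5)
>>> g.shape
(5, 5, 5)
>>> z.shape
(5, 5, 5)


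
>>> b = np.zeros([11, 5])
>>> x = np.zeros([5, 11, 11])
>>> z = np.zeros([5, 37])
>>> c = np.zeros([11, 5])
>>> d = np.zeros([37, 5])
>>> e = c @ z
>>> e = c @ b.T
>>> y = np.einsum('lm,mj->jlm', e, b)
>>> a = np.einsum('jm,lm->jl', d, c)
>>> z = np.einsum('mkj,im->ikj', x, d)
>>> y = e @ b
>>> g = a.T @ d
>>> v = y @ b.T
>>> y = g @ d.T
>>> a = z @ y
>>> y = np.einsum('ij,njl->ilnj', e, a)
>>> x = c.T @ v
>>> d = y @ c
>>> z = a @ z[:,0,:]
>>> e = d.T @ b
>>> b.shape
(11, 5)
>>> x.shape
(5, 11)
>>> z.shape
(37, 11, 11)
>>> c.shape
(11, 5)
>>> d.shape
(11, 37, 37, 5)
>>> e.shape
(5, 37, 37, 5)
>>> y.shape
(11, 37, 37, 11)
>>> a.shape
(37, 11, 37)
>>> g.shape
(11, 5)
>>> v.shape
(11, 11)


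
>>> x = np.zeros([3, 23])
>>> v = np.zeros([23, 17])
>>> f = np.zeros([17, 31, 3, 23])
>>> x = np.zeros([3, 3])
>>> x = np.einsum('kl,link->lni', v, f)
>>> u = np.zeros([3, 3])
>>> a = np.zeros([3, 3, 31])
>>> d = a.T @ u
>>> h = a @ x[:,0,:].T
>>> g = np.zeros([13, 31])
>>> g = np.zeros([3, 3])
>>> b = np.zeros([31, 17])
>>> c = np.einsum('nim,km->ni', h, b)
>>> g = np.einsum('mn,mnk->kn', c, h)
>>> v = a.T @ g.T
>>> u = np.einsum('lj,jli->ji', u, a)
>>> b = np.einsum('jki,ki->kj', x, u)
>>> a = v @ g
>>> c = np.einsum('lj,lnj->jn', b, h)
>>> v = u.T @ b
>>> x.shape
(17, 3, 31)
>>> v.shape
(31, 17)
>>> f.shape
(17, 31, 3, 23)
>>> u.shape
(3, 31)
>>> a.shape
(31, 3, 3)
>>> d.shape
(31, 3, 3)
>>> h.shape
(3, 3, 17)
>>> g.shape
(17, 3)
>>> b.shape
(3, 17)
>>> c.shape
(17, 3)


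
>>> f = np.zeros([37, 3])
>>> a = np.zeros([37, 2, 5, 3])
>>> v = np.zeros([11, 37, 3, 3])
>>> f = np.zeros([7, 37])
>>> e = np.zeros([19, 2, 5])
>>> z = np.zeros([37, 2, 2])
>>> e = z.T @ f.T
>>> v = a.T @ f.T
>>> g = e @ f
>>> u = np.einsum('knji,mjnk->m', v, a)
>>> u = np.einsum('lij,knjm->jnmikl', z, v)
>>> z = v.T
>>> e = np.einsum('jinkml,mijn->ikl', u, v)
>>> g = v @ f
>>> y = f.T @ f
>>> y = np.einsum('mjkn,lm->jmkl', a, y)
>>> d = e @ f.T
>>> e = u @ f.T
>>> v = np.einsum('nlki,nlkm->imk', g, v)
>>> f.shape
(7, 37)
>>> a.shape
(37, 2, 5, 3)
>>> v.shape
(37, 7, 2)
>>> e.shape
(2, 5, 7, 2, 3, 7)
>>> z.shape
(7, 2, 5, 3)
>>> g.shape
(3, 5, 2, 37)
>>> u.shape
(2, 5, 7, 2, 3, 37)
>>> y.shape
(2, 37, 5, 37)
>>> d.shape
(5, 2, 7)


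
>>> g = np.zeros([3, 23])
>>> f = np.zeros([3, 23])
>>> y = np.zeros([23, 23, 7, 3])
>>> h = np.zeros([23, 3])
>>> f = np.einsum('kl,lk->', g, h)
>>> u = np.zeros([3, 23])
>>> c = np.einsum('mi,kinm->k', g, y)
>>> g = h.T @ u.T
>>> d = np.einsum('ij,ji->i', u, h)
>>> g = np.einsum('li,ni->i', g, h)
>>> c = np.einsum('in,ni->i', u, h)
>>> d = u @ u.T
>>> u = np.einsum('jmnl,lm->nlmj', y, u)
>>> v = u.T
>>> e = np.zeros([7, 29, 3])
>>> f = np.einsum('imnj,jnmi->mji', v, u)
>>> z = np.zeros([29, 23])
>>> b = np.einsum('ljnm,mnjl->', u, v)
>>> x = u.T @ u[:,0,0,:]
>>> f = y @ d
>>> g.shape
(3,)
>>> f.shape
(23, 23, 7, 3)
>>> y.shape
(23, 23, 7, 3)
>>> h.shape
(23, 3)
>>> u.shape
(7, 3, 23, 23)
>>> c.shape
(3,)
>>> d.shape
(3, 3)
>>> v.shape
(23, 23, 3, 7)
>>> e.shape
(7, 29, 3)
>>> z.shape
(29, 23)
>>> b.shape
()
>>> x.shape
(23, 23, 3, 23)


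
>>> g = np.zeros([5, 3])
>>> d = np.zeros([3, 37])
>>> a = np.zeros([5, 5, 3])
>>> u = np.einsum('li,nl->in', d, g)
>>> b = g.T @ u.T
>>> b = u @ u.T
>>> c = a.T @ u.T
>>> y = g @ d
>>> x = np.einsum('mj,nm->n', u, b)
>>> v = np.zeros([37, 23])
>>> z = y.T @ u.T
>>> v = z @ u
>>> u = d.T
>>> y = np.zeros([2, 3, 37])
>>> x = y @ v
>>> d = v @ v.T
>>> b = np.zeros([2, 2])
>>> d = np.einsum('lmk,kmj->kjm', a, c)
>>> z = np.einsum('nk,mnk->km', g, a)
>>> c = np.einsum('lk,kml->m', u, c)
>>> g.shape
(5, 3)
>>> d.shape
(3, 37, 5)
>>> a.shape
(5, 5, 3)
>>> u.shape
(37, 3)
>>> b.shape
(2, 2)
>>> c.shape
(5,)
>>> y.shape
(2, 3, 37)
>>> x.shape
(2, 3, 5)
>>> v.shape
(37, 5)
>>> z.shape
(3, 5)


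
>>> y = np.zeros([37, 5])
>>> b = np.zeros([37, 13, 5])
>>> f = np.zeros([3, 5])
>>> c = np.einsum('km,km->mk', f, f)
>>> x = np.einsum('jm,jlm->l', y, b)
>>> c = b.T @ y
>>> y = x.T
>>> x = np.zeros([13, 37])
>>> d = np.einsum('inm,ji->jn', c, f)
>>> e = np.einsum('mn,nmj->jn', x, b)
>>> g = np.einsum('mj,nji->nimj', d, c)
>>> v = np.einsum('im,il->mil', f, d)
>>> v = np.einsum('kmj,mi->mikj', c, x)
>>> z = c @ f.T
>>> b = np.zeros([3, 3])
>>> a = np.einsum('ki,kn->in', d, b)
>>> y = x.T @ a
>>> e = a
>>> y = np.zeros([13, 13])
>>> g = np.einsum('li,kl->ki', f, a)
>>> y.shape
(13, 13)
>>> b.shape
(3, 3)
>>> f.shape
(3, 5)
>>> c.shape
(5, 13, 5)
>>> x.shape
(13, 37)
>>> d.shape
(3, 13)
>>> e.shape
(13, 3)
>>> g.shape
(13, 5)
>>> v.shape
(13, 37, 5, 5)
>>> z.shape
(5, 13, 3)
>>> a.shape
(13, 3)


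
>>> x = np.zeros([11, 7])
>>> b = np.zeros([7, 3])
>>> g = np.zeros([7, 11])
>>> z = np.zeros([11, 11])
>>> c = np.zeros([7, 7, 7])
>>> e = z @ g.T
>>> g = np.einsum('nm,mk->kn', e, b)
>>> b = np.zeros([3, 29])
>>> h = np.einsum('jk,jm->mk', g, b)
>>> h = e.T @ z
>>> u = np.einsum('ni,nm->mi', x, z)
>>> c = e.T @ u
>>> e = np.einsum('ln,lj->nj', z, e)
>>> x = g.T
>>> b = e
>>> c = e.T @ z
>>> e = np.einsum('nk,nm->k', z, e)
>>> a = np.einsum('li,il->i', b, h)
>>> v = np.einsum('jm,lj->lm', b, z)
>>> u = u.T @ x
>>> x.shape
(11, 3)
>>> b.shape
(11, 7)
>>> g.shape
(3, 11)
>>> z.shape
(11, 11)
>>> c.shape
(7, 11)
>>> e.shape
(11,)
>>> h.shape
(7, 11)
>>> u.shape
(7, 3)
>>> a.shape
(7,)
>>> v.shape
(11, 7)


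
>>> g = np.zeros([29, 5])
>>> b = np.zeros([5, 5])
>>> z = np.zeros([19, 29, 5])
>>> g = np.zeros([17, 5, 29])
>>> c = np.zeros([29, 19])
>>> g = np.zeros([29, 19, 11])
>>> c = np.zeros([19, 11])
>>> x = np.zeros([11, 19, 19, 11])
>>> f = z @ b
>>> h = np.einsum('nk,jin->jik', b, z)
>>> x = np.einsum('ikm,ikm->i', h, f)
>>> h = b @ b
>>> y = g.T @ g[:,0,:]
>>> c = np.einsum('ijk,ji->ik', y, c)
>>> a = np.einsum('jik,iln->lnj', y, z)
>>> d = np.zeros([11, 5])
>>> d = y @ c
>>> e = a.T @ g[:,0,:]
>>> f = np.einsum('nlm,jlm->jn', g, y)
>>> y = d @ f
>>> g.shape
(29, 19, 11)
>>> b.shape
(5, 5)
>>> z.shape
(19, 29, 5)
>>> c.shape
(11, 11)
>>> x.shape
(19,)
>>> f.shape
(11, 29)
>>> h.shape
(5, 5)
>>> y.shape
(11, 19, 29)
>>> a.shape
(29, 5, 11)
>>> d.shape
(11, 19, 11)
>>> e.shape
(11, 5, 11)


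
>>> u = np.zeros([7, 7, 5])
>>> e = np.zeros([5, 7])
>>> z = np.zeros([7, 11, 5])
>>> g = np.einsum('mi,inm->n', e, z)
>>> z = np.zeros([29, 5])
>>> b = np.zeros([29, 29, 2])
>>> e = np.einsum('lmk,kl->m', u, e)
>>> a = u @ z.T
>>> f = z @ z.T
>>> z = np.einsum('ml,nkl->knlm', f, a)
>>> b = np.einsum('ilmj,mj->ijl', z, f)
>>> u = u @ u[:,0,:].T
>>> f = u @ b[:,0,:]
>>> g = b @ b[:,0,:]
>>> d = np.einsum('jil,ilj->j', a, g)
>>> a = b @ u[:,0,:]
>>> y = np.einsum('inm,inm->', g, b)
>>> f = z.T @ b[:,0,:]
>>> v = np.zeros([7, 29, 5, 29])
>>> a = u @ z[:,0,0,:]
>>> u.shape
(7, 7, 7)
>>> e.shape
(7,)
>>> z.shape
(7, 7, 29, 29)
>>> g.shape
(7, 29, 7)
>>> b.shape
(7, 29, 7)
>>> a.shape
(7, 7, 29)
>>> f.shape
(29, 29, 7, 7)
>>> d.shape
(7,)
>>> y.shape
()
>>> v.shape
(7, 29, 5, 29)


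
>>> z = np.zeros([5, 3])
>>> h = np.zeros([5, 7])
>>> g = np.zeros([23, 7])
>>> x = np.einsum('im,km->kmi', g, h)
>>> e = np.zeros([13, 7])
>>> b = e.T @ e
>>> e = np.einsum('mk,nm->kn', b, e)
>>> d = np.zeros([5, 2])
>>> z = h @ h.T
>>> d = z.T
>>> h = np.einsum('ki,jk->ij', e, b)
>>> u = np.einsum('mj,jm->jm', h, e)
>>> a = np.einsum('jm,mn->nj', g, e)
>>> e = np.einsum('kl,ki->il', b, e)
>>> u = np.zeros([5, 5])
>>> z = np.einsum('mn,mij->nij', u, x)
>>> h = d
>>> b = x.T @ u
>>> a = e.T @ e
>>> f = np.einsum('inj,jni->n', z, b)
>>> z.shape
(5, 7, 23)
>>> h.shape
(5, 5)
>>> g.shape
(23, 7)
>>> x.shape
(5, 7, 23)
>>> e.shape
(13, 7)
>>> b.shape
(23, 7, 5)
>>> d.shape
(5, 5)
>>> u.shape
(5, 5)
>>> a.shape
(7, 7)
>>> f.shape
(7,)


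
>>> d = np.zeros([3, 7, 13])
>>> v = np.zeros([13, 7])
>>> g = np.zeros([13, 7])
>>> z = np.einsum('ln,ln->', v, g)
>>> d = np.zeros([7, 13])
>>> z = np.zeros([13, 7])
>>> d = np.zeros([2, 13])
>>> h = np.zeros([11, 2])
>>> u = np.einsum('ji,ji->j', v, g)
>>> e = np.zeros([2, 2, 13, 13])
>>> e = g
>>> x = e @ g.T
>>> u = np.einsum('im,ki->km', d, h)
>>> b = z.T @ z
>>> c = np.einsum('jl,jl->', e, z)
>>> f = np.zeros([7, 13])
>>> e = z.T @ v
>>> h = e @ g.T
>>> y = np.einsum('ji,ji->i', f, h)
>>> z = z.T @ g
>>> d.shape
(2, 13)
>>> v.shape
(13, 7)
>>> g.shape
(13, 7)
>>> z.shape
(7, 7)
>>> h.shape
(7, 13)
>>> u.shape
(11, 13)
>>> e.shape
(7, 7)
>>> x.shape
(13, 13)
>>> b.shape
(7, 7)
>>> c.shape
()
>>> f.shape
(7, 13)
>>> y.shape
(13,)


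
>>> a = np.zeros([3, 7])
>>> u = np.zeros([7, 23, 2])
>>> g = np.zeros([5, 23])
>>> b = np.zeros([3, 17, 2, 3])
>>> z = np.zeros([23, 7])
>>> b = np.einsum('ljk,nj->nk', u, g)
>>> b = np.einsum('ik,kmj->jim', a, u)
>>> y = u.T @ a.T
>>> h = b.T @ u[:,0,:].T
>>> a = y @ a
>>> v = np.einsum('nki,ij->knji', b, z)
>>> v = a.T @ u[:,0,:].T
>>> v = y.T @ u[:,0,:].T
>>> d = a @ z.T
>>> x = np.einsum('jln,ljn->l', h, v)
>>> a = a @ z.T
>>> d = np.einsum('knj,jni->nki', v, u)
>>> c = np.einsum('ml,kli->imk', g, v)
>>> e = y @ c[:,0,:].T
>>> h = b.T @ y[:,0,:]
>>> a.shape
(2, 23, 23)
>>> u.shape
(7, 23, 2)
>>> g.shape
(5, 23)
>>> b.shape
(2, 3, 23)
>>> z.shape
(23, 7)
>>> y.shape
(2, 23, 3)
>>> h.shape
(23, 3, 3)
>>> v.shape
(3, 23, 7)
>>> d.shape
(23, 3, 2)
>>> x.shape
(3,)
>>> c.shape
(7, 5, 3)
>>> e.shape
(2, 23, 7)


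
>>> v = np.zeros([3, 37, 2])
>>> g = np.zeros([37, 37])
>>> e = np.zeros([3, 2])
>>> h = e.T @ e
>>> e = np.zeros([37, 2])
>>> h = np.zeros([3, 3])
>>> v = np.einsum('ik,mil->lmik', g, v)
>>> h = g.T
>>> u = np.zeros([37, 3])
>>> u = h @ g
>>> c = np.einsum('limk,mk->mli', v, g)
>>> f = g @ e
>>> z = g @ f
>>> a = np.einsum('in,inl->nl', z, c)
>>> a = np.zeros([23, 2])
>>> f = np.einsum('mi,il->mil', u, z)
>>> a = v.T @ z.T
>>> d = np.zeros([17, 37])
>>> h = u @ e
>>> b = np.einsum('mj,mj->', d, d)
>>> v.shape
(2, 3, 37, 37)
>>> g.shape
(37, 37)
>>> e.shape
(37, 2)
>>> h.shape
(37, 2)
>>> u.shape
(37, 37)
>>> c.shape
(37, 2, 3)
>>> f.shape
(37, 37, 2)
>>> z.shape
(37, 2)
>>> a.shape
(37, 37, 3, 37)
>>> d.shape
(17, 37)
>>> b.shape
()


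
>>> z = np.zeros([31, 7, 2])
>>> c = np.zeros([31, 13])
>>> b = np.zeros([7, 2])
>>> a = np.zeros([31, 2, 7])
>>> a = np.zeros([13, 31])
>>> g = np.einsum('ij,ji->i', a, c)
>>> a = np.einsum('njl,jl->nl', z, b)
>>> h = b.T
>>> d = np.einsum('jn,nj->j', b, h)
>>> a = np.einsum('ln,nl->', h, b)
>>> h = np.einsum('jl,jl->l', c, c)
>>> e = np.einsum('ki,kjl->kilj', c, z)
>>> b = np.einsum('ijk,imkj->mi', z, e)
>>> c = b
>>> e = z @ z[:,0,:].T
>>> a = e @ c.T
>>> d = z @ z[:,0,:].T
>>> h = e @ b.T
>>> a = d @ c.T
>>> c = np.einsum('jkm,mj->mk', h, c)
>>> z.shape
(31, 7, 2)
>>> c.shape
(13, 7)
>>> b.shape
(13, 31)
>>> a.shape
(31, 7, 13)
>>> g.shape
(13,)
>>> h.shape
(31, 7, 13)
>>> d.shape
(31, 7, 31)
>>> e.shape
(31, 7, 31)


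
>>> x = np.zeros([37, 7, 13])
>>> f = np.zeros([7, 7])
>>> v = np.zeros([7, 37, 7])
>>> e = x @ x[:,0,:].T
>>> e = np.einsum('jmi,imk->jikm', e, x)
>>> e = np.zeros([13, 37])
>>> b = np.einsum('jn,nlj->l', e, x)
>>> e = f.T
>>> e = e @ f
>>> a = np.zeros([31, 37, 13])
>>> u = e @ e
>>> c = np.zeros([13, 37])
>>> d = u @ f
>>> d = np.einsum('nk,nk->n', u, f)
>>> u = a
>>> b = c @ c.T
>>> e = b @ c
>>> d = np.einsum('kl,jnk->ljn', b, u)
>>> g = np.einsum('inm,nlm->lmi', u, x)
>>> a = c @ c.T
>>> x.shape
(37, 7, 13)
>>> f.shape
(7, 7)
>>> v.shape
(7, 37, 7)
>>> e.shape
(13, 37)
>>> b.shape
(13, 13)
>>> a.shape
(13, 13)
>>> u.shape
(31, 37, 13)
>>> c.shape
(13, 37)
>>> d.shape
(13, 31, 37)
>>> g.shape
(7, 13, 31)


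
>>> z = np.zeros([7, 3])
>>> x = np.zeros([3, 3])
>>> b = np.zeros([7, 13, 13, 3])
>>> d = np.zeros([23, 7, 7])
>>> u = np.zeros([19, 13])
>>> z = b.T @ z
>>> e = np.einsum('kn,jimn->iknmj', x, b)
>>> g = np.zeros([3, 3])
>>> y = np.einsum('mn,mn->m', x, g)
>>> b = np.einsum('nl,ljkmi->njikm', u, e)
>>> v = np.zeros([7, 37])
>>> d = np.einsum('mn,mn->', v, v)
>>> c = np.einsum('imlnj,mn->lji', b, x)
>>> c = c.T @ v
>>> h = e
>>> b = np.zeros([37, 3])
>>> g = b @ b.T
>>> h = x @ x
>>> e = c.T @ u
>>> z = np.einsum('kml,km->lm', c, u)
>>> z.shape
(37, 13)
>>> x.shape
(3, 3)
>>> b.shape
(37, 3)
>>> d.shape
()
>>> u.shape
(19, 13)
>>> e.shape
(37, 13, 13)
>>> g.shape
(37, 37)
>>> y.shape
(3,)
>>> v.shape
(7, 37)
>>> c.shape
(19, 13, 37)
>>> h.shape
(3, 3)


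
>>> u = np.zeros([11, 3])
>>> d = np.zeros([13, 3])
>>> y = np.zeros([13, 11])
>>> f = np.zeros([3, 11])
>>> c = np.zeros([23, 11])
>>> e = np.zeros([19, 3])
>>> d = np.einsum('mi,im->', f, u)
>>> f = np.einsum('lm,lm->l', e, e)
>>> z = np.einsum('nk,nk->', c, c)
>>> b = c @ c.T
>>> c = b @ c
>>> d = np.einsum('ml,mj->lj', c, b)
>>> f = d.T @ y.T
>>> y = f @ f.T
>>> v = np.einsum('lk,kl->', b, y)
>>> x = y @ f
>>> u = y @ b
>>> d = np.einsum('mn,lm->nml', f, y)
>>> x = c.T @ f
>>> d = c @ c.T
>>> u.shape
(23, 23)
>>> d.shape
(23, 23)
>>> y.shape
(23, 23)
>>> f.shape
(23, 13)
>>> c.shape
(23, 11)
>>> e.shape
(19, 3)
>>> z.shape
()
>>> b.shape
(23, 23)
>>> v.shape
()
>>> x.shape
(11, 13)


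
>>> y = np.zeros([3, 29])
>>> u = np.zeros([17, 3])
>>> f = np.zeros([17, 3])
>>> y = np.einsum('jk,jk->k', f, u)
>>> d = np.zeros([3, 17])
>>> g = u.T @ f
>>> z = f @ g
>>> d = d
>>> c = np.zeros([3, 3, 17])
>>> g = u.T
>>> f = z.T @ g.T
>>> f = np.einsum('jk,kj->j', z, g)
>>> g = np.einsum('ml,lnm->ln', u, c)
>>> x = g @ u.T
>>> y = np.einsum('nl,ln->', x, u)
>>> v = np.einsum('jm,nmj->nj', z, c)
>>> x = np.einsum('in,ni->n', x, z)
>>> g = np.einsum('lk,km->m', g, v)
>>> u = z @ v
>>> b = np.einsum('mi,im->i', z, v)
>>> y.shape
()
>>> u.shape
(17, 17)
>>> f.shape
(17,)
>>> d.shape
(3, 17)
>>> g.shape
(17,)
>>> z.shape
(17, 3)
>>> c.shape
(3, 3, 17)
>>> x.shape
(17,)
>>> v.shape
(3, 17)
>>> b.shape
(3,)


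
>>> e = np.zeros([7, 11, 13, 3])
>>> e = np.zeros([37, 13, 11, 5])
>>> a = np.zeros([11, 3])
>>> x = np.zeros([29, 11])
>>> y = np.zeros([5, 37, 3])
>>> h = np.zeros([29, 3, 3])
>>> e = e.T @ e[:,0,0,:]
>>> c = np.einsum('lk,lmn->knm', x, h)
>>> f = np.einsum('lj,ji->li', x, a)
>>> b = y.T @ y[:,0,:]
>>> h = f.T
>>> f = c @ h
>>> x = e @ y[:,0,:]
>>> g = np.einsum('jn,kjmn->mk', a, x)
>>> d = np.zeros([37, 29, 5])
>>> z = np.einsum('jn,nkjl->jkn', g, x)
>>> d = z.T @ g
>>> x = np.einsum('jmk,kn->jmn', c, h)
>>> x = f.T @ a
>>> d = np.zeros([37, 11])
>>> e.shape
(5, 11, 13, 5)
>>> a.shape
(11, 3)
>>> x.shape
(29, 3, 3)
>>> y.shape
(5, 37, 3)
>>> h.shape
(3, 29)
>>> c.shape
(11, 3, 3)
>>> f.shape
(11, 3, 29)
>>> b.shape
(3, 37, 3)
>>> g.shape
(13, 5)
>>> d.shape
(37, 11)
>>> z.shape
(13, 11, 5)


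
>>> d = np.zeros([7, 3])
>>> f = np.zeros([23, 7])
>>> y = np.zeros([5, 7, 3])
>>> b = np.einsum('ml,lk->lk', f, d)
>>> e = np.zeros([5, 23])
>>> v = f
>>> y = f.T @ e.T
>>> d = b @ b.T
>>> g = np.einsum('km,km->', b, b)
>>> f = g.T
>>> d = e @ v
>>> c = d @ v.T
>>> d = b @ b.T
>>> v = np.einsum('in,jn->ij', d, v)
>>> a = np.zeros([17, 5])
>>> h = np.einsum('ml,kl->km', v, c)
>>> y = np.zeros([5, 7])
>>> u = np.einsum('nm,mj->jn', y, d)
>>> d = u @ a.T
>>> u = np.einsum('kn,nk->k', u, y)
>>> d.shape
(7, 17)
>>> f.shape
()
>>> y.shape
(5, 7)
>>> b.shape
(7, 3)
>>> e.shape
(5, 23)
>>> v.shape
(7, 23)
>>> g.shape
()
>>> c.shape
(5, 23)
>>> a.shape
(17, 5)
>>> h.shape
(5, 7)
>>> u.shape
(7,)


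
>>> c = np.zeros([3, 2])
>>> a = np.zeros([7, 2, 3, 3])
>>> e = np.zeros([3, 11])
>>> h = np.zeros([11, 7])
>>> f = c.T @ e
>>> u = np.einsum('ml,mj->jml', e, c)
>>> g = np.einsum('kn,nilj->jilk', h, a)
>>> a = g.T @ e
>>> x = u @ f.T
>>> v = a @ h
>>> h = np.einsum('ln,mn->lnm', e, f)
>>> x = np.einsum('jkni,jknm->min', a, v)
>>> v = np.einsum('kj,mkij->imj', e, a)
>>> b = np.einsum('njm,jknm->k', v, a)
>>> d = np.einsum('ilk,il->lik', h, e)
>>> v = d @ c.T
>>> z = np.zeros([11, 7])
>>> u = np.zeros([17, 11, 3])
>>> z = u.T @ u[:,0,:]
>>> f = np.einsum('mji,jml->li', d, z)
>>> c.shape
(3, 2)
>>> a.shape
(11, 3, 2, 11)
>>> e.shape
(3, 11)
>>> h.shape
(3, 11, 2)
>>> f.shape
(3, 2)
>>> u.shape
(17, 11, 3)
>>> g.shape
(3, 2, 3, 11)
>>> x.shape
(7, 11, 2)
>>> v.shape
(11, 3, 3)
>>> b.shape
(3,)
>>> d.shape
(11, 3, 2)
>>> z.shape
(3, 11, 3)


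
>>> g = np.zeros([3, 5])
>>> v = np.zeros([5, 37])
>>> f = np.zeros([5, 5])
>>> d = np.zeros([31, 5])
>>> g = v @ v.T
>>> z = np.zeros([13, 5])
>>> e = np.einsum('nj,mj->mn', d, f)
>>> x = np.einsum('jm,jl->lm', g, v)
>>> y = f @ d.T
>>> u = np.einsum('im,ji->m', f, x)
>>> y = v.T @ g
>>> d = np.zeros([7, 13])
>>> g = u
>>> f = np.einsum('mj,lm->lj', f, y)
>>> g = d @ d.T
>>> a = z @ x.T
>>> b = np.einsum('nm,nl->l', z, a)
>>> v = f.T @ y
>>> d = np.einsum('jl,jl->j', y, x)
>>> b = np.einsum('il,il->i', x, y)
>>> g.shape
(7, 7)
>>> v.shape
(5, 5)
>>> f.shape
(37, 5)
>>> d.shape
(37,)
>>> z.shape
(13, 5)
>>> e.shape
(5, 31)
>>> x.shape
(37, 5)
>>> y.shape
(37, 5)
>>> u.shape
(5,)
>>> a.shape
(13, 37)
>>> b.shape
(37,)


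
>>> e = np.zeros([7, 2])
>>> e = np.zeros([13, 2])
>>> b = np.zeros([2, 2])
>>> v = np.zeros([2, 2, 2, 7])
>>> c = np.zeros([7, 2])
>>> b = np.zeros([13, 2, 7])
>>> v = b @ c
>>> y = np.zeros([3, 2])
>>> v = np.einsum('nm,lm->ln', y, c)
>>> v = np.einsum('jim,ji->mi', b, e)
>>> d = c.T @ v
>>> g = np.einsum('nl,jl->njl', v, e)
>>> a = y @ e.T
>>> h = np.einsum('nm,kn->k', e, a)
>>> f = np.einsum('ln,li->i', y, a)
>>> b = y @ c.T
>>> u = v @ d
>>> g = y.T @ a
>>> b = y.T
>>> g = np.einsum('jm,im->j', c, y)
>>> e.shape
(13, 2)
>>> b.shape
(2, 3)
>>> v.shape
(7, 2)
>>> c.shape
(7, 2)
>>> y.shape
(3, 2)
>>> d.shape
(2, 2)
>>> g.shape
(7,)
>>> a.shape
(3, 13)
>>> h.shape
(3,)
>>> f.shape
(13,)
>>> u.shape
(7, 2)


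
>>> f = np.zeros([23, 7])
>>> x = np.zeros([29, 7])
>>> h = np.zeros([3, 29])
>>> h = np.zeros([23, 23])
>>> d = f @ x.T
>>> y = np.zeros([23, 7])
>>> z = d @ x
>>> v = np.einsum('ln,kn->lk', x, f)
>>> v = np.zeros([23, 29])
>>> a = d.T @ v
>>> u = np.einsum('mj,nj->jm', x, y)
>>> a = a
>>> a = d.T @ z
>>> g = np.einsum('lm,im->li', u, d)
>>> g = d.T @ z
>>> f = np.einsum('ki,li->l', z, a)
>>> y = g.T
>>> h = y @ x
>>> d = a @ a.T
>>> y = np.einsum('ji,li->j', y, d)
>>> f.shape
(29,)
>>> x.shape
(29, 7)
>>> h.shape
(7, 7)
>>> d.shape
(29, 29)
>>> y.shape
(7,)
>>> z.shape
(23, 7)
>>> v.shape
(23, 29)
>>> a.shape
(29, 7)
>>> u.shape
(7, 29)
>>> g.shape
(29, 7)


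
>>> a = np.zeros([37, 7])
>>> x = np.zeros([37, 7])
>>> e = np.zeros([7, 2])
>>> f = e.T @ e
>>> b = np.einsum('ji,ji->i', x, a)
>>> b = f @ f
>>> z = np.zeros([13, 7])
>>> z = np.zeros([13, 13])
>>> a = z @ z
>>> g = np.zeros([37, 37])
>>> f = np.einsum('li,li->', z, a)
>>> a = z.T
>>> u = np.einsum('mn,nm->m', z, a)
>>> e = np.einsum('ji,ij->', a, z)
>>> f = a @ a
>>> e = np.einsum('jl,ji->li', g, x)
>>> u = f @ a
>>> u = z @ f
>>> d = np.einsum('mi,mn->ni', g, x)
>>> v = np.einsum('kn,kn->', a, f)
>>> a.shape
(13, 13)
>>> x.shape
(37, 7)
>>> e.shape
(37, 7)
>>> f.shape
(13, 13)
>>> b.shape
(2, 2)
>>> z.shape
(13, 13)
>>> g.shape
(37, 37)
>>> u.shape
(13, 13)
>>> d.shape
(7, 37)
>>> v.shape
()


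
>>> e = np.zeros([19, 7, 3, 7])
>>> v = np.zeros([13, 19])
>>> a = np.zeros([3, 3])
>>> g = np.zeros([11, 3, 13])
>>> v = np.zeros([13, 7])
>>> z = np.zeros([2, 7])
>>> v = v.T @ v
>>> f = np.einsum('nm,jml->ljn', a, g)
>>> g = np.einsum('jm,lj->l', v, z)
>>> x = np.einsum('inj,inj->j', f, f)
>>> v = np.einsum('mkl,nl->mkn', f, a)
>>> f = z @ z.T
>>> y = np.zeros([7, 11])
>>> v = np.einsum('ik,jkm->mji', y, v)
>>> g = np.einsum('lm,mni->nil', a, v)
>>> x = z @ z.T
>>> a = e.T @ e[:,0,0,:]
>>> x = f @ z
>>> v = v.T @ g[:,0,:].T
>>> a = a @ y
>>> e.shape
(19, 7, 3, 7)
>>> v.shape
(7, 13, 13)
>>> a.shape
(7, 3, 7, 11)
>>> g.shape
(13, 7, 3)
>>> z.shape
(2, 7)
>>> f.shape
(2, 2)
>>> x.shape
(2, 7)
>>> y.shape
(7, 11)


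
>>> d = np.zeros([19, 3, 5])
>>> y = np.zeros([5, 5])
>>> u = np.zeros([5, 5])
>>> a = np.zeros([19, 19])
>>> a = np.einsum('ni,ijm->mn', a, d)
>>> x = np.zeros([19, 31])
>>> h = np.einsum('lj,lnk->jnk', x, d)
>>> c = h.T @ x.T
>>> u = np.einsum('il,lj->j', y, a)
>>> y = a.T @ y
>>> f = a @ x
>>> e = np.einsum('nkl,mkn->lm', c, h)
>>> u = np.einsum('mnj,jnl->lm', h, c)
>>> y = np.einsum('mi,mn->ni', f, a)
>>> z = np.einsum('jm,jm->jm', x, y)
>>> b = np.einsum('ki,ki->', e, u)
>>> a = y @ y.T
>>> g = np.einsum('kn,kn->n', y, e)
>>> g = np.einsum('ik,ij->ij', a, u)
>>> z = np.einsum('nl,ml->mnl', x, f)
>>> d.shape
(19, 3, 5)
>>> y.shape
(19, 31)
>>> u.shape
(19, 31)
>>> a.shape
(19, 19)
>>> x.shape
(19, 31)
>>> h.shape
(31, 3, 5)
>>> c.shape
(5, 3, 19)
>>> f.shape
(5, 31)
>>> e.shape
(19, 31)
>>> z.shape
(5, 19, 31)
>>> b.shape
()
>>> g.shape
(19, 31)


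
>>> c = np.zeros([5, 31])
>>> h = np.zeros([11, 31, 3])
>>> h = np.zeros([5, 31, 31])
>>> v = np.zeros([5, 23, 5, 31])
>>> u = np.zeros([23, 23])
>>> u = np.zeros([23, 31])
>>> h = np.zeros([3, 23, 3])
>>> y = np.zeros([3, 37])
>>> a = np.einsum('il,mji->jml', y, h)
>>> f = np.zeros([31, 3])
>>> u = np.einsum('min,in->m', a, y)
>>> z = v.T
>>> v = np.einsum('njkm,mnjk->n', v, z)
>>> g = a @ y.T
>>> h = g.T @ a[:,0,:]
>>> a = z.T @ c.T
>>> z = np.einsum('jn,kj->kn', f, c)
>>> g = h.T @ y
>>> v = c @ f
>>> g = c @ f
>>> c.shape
(5, 31)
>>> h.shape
(3, 3, 37)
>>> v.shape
(5, 3)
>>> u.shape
(23,)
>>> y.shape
(3, 37)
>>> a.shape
(5, 23, 5, 5)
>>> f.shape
(31, 3)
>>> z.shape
(5, 3)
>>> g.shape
(5, 3)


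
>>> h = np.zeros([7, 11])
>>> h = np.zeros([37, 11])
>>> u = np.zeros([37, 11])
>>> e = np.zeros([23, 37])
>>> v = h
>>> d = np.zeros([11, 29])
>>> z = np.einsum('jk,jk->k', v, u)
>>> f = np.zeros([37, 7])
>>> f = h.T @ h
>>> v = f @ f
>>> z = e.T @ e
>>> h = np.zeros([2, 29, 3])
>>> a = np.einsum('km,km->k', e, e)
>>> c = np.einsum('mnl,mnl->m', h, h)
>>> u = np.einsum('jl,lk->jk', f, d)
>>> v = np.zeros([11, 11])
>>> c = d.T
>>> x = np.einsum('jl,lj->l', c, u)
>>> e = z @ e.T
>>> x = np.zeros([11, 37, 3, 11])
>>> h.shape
(2, 29, 3)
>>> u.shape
(11, 29)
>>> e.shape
(37, 23)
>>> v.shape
(11, 11)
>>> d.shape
(11, 29)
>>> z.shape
(37, 37)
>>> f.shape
(11, 11)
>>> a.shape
(23,)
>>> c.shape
(29, 11)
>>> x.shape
(11, 37, 3, 11)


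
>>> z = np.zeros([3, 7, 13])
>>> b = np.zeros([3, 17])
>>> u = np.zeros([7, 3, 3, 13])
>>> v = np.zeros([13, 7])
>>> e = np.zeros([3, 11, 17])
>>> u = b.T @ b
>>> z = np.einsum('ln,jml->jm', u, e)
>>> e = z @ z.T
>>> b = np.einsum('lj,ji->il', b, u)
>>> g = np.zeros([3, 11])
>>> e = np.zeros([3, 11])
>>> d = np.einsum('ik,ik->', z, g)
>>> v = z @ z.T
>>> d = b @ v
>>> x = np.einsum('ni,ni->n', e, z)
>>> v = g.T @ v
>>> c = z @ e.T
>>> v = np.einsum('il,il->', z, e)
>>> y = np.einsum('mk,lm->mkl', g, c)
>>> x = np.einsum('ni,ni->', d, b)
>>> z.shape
(3, 11)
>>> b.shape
(17, 3)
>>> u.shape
(17, 17)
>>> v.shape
()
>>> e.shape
(3, 11)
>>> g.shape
(3, 11)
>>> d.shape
(17, 3)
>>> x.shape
()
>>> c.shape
(3, 3)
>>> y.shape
(3, 11, 3)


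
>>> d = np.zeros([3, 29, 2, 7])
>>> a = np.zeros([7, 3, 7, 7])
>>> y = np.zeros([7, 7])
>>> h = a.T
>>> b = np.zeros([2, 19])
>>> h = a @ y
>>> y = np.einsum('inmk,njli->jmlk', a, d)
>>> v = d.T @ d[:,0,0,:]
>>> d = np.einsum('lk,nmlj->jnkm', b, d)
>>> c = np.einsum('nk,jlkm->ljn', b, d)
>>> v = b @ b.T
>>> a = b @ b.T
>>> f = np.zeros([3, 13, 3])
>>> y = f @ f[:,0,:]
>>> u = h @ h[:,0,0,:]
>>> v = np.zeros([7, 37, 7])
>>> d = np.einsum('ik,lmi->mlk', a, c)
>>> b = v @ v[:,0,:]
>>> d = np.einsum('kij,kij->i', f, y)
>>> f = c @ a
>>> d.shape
(13,)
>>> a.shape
(2, 2)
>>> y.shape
(3, 13, 3)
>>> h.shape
(7, 3, 7, 7)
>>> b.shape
(7, 37, 7)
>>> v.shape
(7, 37, 7)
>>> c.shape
(3, 7, 2)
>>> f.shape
(3, 7, 2)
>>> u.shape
(7, 3, 7, 7)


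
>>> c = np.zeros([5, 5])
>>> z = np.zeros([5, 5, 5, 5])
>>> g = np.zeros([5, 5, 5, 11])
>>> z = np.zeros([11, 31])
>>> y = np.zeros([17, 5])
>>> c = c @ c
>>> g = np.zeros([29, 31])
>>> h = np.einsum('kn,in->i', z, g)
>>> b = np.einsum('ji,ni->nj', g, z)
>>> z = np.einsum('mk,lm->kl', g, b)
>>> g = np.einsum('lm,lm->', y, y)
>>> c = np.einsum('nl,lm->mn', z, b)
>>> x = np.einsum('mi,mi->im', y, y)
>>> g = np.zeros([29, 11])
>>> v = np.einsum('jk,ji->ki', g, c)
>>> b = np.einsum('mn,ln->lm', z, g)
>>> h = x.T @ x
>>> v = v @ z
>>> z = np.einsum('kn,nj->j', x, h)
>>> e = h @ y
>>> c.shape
(29, 31)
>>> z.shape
(17,)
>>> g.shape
(29, 11)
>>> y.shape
(17, 5)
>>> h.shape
(17, 17)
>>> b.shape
(29, 31)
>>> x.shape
(5, 17)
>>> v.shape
(11, 11)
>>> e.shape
(17, 5)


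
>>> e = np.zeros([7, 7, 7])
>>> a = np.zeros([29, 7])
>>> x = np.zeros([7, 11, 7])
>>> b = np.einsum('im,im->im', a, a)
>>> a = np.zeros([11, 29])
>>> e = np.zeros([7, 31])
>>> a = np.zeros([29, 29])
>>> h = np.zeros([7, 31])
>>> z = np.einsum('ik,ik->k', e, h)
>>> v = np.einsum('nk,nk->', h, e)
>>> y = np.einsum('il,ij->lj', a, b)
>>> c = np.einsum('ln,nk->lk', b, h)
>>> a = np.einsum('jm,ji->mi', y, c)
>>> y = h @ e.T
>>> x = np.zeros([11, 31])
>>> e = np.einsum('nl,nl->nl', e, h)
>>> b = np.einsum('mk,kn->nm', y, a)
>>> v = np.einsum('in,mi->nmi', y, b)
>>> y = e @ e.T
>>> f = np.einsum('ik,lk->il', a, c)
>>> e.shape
(7, 31)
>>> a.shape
(7, 31)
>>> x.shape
(11, 31)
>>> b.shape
(31, 7)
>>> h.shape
(7, 31)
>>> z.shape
(31,)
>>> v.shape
(7, 31, 7)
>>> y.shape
(7, 7)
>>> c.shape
(29, 31)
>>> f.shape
(7, 29)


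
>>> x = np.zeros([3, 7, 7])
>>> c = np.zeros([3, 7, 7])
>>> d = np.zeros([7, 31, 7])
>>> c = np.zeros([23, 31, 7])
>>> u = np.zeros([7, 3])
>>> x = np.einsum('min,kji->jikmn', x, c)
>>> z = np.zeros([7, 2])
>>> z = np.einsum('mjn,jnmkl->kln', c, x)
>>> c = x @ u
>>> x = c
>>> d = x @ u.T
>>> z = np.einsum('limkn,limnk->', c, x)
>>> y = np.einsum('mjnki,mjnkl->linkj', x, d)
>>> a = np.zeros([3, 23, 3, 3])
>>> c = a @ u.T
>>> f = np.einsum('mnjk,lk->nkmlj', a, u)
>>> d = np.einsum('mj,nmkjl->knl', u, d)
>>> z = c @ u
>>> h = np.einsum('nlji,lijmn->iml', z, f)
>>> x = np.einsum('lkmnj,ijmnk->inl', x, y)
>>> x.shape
(7, 3, 31)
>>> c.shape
(3, 23, 3, 7)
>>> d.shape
(23, 31, 7)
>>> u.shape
(7, 3)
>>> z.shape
(3, 23, 3, 3)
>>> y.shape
(7, 3, 23, 3, 7)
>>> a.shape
(3, 23, 3, 3)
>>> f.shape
(23, 3, 3, 7, 3)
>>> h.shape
(3, 7, 23)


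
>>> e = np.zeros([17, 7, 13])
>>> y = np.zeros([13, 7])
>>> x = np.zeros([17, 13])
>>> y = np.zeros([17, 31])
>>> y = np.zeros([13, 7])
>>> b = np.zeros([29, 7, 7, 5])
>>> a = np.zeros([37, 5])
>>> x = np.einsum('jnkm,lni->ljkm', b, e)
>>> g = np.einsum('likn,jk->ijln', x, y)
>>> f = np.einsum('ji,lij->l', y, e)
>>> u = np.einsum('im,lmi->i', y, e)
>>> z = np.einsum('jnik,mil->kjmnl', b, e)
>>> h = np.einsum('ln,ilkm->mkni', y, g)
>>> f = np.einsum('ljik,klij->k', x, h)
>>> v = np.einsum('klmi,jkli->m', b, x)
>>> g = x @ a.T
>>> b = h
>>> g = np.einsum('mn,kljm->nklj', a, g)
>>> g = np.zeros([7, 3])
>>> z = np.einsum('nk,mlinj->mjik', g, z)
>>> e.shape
(17, 7, 13)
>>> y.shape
(13, 7)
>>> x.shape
(17, 29, 7, 5)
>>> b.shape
(5, 17, 7, 29)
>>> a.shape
(37, 5)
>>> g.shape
(7, 3)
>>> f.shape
(5,)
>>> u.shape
(13,)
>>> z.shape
(5, 13, 17, 3)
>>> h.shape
(5, 17, 7, 29)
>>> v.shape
(7,)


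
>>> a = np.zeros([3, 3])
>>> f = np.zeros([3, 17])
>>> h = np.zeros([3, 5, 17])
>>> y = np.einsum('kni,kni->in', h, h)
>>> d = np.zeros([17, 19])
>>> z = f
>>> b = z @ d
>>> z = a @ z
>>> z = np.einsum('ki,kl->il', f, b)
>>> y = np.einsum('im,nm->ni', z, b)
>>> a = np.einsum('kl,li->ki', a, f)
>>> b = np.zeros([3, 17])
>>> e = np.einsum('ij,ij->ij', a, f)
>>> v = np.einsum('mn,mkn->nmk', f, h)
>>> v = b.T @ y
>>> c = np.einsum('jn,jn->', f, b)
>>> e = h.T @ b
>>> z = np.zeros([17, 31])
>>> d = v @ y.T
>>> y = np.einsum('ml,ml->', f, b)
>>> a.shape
(3, 17)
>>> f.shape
(3, 17)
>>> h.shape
(3, 5, 17)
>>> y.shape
()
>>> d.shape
(17, 3)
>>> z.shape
(17, 31)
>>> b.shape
(3, 17)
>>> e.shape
(17, 5, 17)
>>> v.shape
(17, 17)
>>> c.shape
()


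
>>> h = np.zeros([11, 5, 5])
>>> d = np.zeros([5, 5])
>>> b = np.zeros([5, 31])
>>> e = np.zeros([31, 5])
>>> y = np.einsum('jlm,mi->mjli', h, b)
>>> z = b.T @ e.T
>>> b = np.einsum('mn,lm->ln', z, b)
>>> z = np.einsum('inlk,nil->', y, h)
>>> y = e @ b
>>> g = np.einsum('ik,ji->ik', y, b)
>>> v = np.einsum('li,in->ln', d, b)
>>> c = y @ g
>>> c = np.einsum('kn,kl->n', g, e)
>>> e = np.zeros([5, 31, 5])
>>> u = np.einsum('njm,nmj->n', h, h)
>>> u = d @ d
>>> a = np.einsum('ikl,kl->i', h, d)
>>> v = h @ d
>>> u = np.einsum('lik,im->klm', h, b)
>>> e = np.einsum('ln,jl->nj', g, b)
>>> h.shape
(11, 5, 5)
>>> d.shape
(5, 5)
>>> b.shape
(5, 31)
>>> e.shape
(31, 5)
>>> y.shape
(31, 31)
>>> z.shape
()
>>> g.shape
(31, 31)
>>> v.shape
(11, 5, 5)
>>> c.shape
(31,)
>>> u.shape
(5, 11, 31)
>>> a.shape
(11,)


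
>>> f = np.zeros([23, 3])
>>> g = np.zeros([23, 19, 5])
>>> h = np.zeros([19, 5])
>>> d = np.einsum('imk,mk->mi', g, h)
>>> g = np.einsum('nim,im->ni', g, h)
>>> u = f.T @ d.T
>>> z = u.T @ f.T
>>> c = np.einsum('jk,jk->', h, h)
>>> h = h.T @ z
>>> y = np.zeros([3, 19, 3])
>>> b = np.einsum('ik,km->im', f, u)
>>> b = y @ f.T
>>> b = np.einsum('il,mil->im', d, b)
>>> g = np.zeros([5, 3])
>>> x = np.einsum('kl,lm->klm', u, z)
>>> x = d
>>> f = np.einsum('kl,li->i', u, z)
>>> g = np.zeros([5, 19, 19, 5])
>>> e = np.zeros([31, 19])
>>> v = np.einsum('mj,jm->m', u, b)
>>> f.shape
(23,)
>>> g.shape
(5, 19, 19, 5)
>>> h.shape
(5, 23)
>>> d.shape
(19, 23)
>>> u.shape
(3, 19)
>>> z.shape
(19, 23)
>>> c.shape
()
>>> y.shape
(3, 19, 3)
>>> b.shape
(19, 3)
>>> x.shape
(19, 23)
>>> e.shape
(31, 19)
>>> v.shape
(3,)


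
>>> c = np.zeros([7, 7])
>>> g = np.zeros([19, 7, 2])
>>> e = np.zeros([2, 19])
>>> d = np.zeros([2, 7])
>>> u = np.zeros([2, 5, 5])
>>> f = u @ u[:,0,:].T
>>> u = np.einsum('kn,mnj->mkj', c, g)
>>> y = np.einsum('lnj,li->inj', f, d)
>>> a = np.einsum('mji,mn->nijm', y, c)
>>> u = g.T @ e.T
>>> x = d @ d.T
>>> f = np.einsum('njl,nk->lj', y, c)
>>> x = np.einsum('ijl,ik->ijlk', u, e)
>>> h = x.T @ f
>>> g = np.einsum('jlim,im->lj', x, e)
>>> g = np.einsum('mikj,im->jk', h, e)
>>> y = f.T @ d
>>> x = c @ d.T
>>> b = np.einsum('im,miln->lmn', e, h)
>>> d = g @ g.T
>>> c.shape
(7, 7)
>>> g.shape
(5, 7)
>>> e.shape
(2, 19)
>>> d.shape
(5, 5)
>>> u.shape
(2, 7, 2)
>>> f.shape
(2, 5)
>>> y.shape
(5, 7)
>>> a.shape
(7, 2, 5, 7)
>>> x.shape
(7, 2)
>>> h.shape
(19, 2, 7, 5)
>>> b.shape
(7, 19, 5)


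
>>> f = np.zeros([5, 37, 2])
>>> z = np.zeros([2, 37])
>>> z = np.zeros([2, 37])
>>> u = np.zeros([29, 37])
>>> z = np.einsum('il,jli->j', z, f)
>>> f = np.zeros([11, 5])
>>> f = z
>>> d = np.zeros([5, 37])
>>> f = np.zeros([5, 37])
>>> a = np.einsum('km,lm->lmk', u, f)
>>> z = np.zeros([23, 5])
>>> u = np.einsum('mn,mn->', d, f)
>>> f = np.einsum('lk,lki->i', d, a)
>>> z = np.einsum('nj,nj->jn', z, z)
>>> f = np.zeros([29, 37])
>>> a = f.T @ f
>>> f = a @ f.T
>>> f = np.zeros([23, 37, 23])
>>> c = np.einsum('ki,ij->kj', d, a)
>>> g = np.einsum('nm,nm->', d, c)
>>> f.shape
(23, 37, 23)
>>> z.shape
(5, 23)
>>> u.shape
()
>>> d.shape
(5, 37)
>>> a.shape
(37, 37)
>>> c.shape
(5, 37)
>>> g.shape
()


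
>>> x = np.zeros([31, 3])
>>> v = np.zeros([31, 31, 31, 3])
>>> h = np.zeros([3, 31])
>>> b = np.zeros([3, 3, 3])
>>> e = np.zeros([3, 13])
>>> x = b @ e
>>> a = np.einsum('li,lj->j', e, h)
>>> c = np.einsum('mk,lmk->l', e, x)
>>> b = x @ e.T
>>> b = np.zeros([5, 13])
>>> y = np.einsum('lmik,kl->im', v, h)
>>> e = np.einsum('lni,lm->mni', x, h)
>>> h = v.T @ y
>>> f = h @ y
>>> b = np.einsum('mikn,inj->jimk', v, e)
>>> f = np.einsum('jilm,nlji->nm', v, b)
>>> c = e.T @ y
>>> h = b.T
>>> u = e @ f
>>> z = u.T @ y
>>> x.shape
(3, 3, 13)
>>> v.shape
(31, 31, 31, 3)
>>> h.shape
(31, 31, 31, 13)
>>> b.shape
(13, 31, 31, 31)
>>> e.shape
(31, 3, 13)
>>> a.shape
(31,)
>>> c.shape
(13, 3, 31)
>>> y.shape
(31, 31)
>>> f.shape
(13, 3)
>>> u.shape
(31, 3, 3)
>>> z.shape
(3, 3, 31)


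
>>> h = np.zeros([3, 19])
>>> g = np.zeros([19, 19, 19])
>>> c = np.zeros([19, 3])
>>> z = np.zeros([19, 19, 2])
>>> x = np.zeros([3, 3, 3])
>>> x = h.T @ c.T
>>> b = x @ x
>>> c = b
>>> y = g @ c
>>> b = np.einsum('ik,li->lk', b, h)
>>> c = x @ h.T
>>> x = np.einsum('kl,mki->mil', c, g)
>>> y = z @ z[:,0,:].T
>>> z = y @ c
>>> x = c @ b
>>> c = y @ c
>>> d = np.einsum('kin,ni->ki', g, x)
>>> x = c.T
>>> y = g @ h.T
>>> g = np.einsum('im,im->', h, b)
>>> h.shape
(3, 19)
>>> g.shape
()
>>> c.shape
(19, 19, 3)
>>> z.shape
(19, 19, 3)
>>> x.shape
(3, 19, 19)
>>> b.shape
(3, 19)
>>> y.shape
(19, 19, 3)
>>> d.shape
(19, 19)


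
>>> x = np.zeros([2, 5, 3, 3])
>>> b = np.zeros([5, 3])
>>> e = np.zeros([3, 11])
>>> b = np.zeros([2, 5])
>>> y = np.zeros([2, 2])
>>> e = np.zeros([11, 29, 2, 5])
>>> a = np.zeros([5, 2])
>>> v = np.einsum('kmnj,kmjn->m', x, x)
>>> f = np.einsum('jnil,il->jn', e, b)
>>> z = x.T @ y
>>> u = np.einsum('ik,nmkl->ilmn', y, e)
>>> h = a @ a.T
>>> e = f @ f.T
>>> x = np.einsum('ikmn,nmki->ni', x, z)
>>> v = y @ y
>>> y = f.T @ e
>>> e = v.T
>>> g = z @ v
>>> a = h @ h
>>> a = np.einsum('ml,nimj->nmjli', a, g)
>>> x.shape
(3, 2)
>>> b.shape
(2, 5)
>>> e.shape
(2, 2)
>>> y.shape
(29, 11)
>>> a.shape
(3, 5, 2, 5, 3)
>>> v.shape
(2, 2)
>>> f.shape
(11, 29)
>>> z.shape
(3, 3, 5, 2)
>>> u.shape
(2, 5, 29, 11)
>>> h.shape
(5, 5)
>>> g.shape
(3, 3, 5, 2)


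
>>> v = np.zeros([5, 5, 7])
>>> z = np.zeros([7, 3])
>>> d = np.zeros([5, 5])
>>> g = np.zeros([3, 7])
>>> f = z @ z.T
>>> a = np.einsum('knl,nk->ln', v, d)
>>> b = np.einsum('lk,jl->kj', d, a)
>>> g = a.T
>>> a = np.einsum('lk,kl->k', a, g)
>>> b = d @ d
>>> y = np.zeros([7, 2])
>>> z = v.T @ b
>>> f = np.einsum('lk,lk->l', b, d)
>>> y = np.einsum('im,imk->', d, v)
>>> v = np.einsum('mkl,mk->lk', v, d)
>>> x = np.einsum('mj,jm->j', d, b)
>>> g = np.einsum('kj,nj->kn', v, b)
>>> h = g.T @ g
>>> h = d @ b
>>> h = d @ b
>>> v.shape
(7, 5)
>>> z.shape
(7, 5, 5)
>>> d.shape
(5, 5)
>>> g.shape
(7, 5)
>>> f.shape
(5,)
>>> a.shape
(5,)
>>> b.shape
(5, 5)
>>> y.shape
()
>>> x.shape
(5,)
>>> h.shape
(5, 5)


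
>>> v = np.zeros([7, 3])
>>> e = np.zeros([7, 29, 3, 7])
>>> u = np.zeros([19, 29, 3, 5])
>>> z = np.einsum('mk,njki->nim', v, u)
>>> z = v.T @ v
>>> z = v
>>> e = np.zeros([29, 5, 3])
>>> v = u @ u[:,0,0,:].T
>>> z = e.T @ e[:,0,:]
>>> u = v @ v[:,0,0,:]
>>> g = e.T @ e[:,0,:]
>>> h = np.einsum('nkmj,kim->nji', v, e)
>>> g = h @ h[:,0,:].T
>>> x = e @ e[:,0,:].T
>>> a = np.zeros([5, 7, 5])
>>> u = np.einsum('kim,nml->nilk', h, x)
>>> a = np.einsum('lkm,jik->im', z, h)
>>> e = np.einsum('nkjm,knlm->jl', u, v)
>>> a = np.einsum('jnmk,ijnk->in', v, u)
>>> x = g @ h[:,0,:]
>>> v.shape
(19, 29, 3, 19)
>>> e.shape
(29, 3)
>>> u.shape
(29, 19, 29, 19)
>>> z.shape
(3, 5, 3)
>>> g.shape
(19, 19, 19)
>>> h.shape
(19, 19, 5)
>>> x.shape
(19, 19, 5)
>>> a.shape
(29, 29)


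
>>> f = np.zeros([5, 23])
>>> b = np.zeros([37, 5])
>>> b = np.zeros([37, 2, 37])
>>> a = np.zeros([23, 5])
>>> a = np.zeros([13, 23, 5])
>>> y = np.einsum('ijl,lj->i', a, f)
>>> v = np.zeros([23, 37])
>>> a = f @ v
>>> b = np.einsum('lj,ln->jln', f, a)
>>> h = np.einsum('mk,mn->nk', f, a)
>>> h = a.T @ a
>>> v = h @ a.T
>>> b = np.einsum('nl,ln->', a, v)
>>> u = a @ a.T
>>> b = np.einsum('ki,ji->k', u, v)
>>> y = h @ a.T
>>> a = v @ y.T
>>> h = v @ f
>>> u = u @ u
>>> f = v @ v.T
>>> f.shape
(37, 37)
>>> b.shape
(5,)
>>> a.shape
(37, 37)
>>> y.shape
(37, 5)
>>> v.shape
(37, 5)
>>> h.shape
(37, 23)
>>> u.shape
(5, 5)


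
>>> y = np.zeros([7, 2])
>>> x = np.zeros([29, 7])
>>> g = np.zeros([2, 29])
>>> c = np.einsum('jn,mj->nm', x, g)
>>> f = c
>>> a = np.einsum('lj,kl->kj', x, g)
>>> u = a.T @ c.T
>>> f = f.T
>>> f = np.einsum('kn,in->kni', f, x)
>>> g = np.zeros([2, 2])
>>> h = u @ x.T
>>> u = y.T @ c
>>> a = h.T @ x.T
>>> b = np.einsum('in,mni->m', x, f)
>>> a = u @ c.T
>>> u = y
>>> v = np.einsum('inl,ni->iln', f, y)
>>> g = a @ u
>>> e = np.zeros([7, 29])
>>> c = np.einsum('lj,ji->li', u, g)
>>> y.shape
(7, 2)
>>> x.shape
(29, 7)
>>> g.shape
(2, 2)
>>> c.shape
(7, 2)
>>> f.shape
(2, 7, 29)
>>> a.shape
(2, 7)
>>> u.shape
(7, 2)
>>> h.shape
(7, 29)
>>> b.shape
(2,)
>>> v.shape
(2, 29, 7)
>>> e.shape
(7, 29)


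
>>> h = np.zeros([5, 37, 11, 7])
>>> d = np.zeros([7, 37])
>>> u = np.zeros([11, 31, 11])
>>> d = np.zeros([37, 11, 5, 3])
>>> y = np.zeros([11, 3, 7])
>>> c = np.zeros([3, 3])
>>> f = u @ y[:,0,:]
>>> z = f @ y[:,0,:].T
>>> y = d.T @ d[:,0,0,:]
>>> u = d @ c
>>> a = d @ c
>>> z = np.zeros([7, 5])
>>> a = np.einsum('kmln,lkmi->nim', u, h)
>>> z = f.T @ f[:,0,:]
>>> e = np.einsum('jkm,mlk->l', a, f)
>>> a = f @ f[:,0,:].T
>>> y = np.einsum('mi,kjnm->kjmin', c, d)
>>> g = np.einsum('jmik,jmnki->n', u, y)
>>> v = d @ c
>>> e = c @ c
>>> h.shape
(5, 37, 11, 7)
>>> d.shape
(37, 11, 5, 3)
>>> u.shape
(37, 11, 5, 3)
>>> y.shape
(37, 11, 3, 3, 5)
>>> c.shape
(3, 3)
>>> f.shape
(11, 31, 7)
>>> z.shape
(7, 31, 7)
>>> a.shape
(11, 31, 11)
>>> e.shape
(3, 3)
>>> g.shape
(3,)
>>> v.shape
(37, 11, 5, 3)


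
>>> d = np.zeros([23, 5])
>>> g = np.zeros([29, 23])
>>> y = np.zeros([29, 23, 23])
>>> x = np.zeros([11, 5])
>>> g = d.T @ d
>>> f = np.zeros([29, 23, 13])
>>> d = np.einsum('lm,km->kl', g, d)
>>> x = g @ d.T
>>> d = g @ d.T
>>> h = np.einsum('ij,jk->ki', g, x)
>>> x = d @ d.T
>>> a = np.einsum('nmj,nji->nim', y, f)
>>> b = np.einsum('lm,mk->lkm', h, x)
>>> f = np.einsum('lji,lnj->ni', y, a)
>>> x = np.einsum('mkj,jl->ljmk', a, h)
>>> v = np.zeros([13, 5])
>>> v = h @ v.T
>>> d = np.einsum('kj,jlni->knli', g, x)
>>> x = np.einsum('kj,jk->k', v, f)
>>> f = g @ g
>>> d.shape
(5, 29, 23, 13)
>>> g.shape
(5, 5)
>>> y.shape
(29, 23, 23)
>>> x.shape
(23,)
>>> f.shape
(5, 5)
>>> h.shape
(23, 5)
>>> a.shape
(29, 13, 23)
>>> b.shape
(23, 5, 5)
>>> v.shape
(23, 13)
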